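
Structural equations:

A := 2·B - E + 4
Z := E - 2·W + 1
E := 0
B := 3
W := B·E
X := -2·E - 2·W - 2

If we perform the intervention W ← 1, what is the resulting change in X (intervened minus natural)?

The intervention breaks the incoming arrows to W: W := B·E no longer applies, and W = 1.
X = -2·E - 2·W - 2  [with E=0, W=1]  = -4
Without intervention: W = B·E  [with B=3, E=0]  = 0; X = -2·E - 2·W - 2  [with E=0, W=0]  = -2.
Change = -4 − (-2) = -2.

-2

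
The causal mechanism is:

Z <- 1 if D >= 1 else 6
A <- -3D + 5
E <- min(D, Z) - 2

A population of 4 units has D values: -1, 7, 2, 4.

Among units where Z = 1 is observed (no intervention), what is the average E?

-1

E[E|Z=1] averages over only the 3 units with Z=1 (D = 7, 2, 4): E = -1, -1, -1, mean -1.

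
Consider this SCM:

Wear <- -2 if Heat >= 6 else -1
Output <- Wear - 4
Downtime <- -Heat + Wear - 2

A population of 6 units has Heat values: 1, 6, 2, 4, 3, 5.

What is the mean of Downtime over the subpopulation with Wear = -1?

Observing Wear=-1 restricts to units where Wear's equation naturally yields -1: Heat ∈ {1, 2, 4, 3, 5}. In that subpopulation Downtime = -4, -5, -7, -6, -8, mean -6.

-6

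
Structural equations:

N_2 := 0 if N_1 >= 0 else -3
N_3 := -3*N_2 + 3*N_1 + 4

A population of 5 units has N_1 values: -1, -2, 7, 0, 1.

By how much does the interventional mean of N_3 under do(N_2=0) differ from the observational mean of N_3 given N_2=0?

do(N_2=0) breaks N_2's dependence on N_1. With N_2=0 fixed, N_3 across the units is 1, -2, 25, 4, 7, mean 7.
Observing N_2=0 restricts to units where N_2's equation naturally yields 0: N_1 ∈ {7, 0, 1}. In that subpopulation N_3 = 25, 4, 7, mean 12.
Difference = 7 − 12 = -5.

-5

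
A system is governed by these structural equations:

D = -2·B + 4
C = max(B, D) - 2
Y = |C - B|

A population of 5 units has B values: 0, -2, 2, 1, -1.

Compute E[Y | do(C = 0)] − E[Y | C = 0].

-0.3

Every unit gets C=0 under the intervention. Y values become 0, 2, 2, 1, 1; E[Y|do(C=0)] = 1.2.
Observing C=0 restricts to units where C's equation naturally yields 0: B ∈ {2, 1}. In that subpopulation Y = 2, 1, mean 1.5.
Difference = 1.2 − 1.5 = -0.3.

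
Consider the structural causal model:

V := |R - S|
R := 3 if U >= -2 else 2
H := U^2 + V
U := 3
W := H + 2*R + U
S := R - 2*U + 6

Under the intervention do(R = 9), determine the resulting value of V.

0

Under do(R=9), the mechanism R := 3 if U >= -2 else 2 is discarded; R is fixed at 9.
S = R - 2*U + 6  [with R=9, U=3]  = 9
V = |R - S|  [with R=9, S=9]  = 0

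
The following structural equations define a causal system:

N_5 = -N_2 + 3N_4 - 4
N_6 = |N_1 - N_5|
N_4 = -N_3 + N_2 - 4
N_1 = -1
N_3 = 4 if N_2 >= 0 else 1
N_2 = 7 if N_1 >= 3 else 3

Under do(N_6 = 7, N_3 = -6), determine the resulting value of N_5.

Under do(N_6 = 7, N_3 = -6), each intervened variable's structural equation is replaced by its fixed value.
N_2 = 7 if N_1 >= 3 else 3  [with N_1=-1]  = 3
N_4 = -N_3 + N_2 - 4  [with N_3=-6, N_2=3]  = 5
N_5 = -N_2 + 3N_4 - 4  [with N_2=3, N_4=5]  = 8

8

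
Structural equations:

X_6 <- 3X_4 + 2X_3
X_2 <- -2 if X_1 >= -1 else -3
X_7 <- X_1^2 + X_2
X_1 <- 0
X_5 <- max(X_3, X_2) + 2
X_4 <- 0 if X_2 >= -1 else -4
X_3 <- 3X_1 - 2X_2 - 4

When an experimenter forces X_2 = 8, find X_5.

10

do(X_2=8) replaces the equation X_2 <- -2 if X_1 >= -1 else -3 with the constant X_2 = 8.
X_3 = 3X_1 - 2X_2 - 4  [with X_1=0, X_2=8]  = -20
X_5 = max(X_3, X_2) + 2  [with X_3=-20, X_2=8]  = 10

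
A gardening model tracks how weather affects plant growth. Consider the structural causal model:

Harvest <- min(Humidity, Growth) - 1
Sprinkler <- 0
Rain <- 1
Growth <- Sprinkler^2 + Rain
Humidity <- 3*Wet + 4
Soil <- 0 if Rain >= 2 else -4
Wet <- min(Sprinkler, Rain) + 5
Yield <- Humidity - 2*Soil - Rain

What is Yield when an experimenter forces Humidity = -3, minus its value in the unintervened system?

-22

Intervening sets Humidity = -3 and removes its equation (Humidity <- 3*Wet + 4).
Soil = 0 if Rain >= 2 else -4  [with Rain=1]  = -4
Yield = Humidity - 2*Soil - Rain  [with Humidity=-3, Soil=-4, Rain=1]  = 4
Without intervention: Soil = 0 if Rain >= 2 else -4  [with Rain=1]  = -4; Wet = min(Sprinkler, Rain) + 5  [with Sprinkler=0, Rain=1]  = 5; Humidity = 3*Wet + 4  [with Wet=5]  = 19; Yield = Humidity - 2*Soil - Rain  [with Humidity=19, Soil=-4, Rain=1]  = 26.
Change = 4 − 26 = -22.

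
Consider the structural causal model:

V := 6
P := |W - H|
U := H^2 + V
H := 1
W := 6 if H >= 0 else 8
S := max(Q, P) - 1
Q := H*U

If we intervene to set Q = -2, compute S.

Under do(Q=-2), the mechanism Q := H*U is discarded; Q is fixed at -2.
W = 6 if H >= 0 else 8  [with H=1]  = 6
P = |W - H|  [with W=6, H=1]  = 5
S = max(Q, P) - 1  [with Q=-2, P=5]  = 4

4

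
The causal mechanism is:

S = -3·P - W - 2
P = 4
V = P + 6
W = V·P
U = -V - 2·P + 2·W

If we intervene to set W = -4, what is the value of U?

The intervention breaks the incoming arrows to W: W = V·P no longer applies, and W = -4.
V = P + 6  [with P=4]  = 10
U = -V - 2·P + 2·W  [with V=10, P=4, W=-4]  = -26

-26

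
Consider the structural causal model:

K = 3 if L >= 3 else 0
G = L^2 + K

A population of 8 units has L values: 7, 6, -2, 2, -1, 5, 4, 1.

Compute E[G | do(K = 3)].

The intervention sets K=3 in all 8 units regardless of L. Recomputing G per unit gives 52, 39, 7, 7, 4, 28, 19, 4; average 20.

20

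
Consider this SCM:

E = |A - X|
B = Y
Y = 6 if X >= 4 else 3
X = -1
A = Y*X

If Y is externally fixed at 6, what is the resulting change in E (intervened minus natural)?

Under do(Y=6), the mechanism Y = 6 if X >= 4 else 3 is discarded; Y is fixed at 6.
A = Y*X  [with Y=6, X=-1]  = -6
E = |A - X|  [with A=-6, X=-1]  = 5
Without intervention: Y = 6 if X >= 4 else 3  [with X=-1]  = 3; A = Y*X  [with Y=3, X=-1]  = -3; E = |A - X|  [with A=-3, X=-1]  = 2.
Change = 5 − 2 = 3.

3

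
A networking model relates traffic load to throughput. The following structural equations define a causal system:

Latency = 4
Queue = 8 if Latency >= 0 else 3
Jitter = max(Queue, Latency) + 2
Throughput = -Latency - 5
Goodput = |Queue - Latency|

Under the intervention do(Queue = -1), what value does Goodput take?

do(Queue=-1) replaces the equation Queue = 8 if Latency >= 0 else 3 with the constant Queue = -1.
Goodput = |Queue - Latency|  [with Queue=-1, Latency=4]  = 5

5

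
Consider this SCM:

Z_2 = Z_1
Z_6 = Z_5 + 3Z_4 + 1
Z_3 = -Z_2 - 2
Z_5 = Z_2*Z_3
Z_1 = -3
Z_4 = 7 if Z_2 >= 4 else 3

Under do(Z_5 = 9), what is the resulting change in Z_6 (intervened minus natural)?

The intervention breaks the incoming arrows to Z_5: Z_5 = Z_2*Z_3 no longer applies, and Z_5 = 9.
Z_2 = Z_1  [with Z_1=-3]  = -3
Z_4 = 7 if Z_2 >= 4 else 3  [with Z_2=-3]  = 3
Z_6 = Z_5 + 3Z_4 + 1  [with Z_5=9, Z_4=3]  = 19
Without intervention: Z_2 = Z_1  [with Z_1=-3]  = -3; Z_3 = -Z_2 - 2  [with Z_2=-3]  = 1; Z_4 = 7 if Z_2 >= 4 else 3  [with Z_2=-3]  = 3; Z_5 = Z_2*Z_3  [with Z_2=-3, Z_3=1]  = -3; Z_6 = Z_5 + 3Z_4 + 1  [with Z_5=-3, Z_4=3]  = 7.
Change = 19 − 7 = 12.

12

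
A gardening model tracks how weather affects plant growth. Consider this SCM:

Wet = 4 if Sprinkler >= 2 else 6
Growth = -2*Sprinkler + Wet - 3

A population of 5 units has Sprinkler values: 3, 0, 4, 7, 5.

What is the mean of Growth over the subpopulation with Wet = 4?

E[Growth|Wet=4] averages over only the 4 units with Wet=4 (Sprinkler = 3, 4, 7, 5): Growth = -5, -7, -13, -9, mean -8.5.

-8.5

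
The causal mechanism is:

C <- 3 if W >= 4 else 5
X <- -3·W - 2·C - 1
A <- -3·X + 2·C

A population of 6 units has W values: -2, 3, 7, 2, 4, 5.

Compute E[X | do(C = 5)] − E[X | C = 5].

Every unit gets C=5 under the intervention. X values become -5, -20, -32, -17, -23, -26; E[X|do(C=5)] = -20.5.
E[X|C=5] averages over only the 3 units with C=5 (W = -2, 3, 2): X = -5, -20, -17, mean -14.
Difference = -20.5 − (-14) = -6.5.

-6.5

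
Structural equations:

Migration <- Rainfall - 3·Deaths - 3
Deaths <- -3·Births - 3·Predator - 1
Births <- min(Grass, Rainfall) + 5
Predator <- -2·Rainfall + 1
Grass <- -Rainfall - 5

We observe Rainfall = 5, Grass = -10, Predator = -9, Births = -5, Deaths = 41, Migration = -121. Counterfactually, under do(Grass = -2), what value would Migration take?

Under do(Grass=-2), the mechanism Grass <- -Rainfall - 5 is discarded; Grass is fixed at -2.
Predator = -2·Rainfall + 1  [with Rainfall=5]  = -9
Births = min(Grass, Rainfall) + 5  [with Grass=-2, Rainfall=5]  = 3
Deaths = -3·Births - 3·Predator - 1  [with Births=3, Predator=-9]  = 17
Migration = Rainfall - 3·Deaths - 3  [with Rainfall=5, Deaths=17]  = -49

-49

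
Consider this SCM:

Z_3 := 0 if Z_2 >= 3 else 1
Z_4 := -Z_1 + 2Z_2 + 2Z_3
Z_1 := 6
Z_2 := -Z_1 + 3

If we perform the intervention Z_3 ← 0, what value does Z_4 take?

-12

The intervention breaks the incoming arrows to Z_3: Z_3 := 0 if Z_2 >= 3 else 1 no longer applies, and Z_3 = 0.
Z_2 = -Z_1 + 3  [with Z_1=6]  = -3
Z_4 = -Z_1 + 2Z_2 + 2Z_3  [with Z_1=6, Z_2=-3, Z_3=0]  = -12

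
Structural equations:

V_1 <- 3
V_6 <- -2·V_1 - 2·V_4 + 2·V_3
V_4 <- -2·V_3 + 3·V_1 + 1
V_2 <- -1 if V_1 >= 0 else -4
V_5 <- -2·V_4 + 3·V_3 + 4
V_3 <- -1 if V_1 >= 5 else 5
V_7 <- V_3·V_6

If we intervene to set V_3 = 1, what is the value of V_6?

-20

The intervention breaks the incoming arrows to V_3: V_3 <- -1 if V_1 >= 5 else 5 no longer applies, and V_3 = 1.
V_4 = -2·V_3 + 3·V_1 + 1  [with V_3=1, V_1=3]  = 8
V_6 = -2·V_1 - 2·V_4 + 2·V_3  [with V_1=3, V_4=8, V_3=1]  = -20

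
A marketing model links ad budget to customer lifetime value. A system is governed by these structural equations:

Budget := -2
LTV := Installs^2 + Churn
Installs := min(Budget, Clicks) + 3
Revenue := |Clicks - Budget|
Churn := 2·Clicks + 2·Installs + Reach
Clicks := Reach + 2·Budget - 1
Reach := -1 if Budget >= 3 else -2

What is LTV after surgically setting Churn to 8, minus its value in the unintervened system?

32

Under do(Churn=8), the mechanism Churn := 2·Clicks + 2·Installs + Reach is discarded; Churn is fixed at 8.
Reach = -1 if Budget >= 3 else -2  [with Budget=-2]  = -2
Clicks = Reach + 2·Budget - 1  [with Reach=-2, Budget=-2]  = -7
Installs = min(Budget, Clicks) + 3  [with Budget=-2, Clicks=-7]  = -4
LTV = Installs^2 + Churn  [with Installs=-4, Churn=8]  = 24
Without intervention: Reach = -1 if Budget >= 3 else -2  [with Budget=-2]  = -2; Clicks = Reach + 2·Budget - 1  [with Reach=-2, Budget=-2]  = -7; Installs = min(Budget, Clicks) + 3  [with Budget=-2, Clicks=-7]  = -4; Churn = 2·Clicks + 2·Installs + Reach  [with Clicks=-7, Installs=-4, Reach=-2]  = -24; LTV = Installs^2 + Churn  [with Installs=-4, Churn=-24]  = -8.
Change = 24 − (-8) = 32.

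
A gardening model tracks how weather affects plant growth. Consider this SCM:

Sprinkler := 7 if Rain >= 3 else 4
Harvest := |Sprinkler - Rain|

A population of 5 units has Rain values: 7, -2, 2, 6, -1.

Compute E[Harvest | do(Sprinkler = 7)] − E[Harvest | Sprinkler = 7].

4.1

Under do(Sprinkler=7), Sprinkler's equation is replaced by Sprinkler=7 for every unit. Per-unit Harvest: 0, 9, 5, 1, 8. Mean = 4.6.
Observing Sprinkler=7 restricts to units where Sprinkler's equation naturally yields 7: Rain ∈ {7, 6}. In that subpopulation Harvest = 0, 1, mean 0.5.
Difference = 4.6 − 0.5 = 4.1.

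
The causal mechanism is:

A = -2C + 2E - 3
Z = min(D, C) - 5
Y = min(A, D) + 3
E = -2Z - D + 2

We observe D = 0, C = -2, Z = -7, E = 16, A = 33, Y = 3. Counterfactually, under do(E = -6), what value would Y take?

-8

Under do(E=-6), the mechanism E = -2Z - D + 2 is discarded; E is fixed at -6.
A = -2C + 2E - 3  [with C=-2, E=-6]  = -11
Y = min(A, D) + 3  [with A=-11, D=0]  = -8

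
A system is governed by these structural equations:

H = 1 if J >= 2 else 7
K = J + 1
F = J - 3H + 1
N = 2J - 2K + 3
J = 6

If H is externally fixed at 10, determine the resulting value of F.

do(H=10) replaces the equation H = 1 if J >= 2 else 7 with the constant H = 10.
F = J - 3H + 1  [with J=6, H=10]  = -23

-23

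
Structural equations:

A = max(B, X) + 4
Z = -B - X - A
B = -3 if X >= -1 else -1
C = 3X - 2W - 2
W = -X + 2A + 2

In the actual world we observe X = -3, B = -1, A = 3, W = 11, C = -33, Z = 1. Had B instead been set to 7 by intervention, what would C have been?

-65

do(B=7) replaces the equation B = -3 if X >= -1 else -1 with the constant B = 7.
A = max(B, X) + 4  [with B=7, X=-3]  = 11
W = -X + 2A + 2  [with X=-3, A=11]  = 27
C = 3X - 2W - 2  [with X=-3, W=27]  = -65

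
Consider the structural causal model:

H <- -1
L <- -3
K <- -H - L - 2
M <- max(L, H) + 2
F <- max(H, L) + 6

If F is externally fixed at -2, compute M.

do(F=-2) replaces the equation F <- max(H, L) + 6 with the constant F = -2.
M is not downstream of the intervention, so its value is determined by the original equations.
M = max(L, H) + 2  [with L=-3, H=-1]  = 1

1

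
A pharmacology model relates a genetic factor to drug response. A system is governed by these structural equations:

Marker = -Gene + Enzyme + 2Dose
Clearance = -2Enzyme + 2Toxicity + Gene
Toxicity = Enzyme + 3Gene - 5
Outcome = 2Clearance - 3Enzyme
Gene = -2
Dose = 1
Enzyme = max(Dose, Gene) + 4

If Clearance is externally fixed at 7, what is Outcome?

Intervening sets Clearance = 7 and removes its equation (Clearance = -2Enzyme + 2Toxicity + Gene).
Enzyme = max(Dose, Gene) + 4  [with Dose=1, Gene=-2]  = 5
Outcome = 2Clearance - 3Enzyme  [with Clearance=7, Enzyme=5]  = -1

-1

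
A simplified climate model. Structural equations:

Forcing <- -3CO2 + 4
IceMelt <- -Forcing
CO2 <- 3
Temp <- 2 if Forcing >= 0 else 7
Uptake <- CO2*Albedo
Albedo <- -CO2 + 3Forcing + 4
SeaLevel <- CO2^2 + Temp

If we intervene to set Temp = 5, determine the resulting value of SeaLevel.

14

The intervention breaks the incoming arrows to Temp: Temp <- 2 if Forcing >= 0 else 7 no longer applies, and Temp = 5.
SeaLevel = CO2^2 + Temp  [with CO2=3, Temp=5]  = 14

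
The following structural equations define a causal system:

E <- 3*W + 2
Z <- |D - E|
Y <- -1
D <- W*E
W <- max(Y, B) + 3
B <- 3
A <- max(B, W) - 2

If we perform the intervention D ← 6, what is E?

20

The intervention breaks the incoming arrows to D: D <- W*E no longer applies, and D = 6.
Since E is not a descendant of the intervened variable, it is unaffected.
W = max(Y, B) + 3  [with Y=-1, B=3]  = 6
E = 3*W + 2  [with W=6]  = 20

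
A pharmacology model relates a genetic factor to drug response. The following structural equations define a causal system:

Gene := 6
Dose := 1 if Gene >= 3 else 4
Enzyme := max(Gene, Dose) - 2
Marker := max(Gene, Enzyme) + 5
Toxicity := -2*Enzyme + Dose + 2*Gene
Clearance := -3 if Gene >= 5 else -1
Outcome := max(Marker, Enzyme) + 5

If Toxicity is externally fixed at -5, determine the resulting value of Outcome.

Under do(Toxicity=-5), the mechanism Toxicity := -2*Enzyme + Dose + 2*Gene is discarded; Toxicity is fixed at -5.
Since Outcome is not a descendant of the intervened variable, it is unaffected.
Dose = 1 if Gene >= 3 else 4  [with Gene=6]  = 1
Enzyme = max(Gene, Dose) - 2  [with Gene=6, Dose=1]  = 4
Marker = max(Gene, Enzyme) + 5  [with Gene=6, Enzyme=4]  = 11
Outcome = max(Marker, Enzyme) + 5  [with Marker=11, Enzyme=4]  = 16

16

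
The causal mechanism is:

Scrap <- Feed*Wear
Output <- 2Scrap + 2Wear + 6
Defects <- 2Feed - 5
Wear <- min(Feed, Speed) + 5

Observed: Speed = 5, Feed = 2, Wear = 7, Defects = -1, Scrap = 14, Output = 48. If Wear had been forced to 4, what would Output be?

The intervention breaks the incoming arrows to Wear: Wear <- min(Feed, Speed) + 5 no longer applies, and Wear = 4.
Scrap = Feed*Wear  [with Feed=2, Wear=4]  = 8
Output = 2Scrap + 2Wear + 6  [with Scrap=8, Wear=4]  = 30

30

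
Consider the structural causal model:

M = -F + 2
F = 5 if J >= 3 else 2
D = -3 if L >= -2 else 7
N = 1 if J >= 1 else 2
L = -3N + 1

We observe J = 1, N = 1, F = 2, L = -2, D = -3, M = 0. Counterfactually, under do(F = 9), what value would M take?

The intervention breaks the incoming arrows to F: F = 5 if J >= 3 else 2 no longer applies, and F = 9.
M = -F + 2  [with F=9]  = -7

-7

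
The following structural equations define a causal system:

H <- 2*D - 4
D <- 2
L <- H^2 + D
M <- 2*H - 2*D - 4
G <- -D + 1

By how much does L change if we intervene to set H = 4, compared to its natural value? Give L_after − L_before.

16

Under do(H=4), the mechanism H <- 2*D - 4 is discarded; H is fixed at 4.
L = H^2 + D  [with H=4, D=2]  = 18
Without intervention: H = 2*D - 4  [with D=2]  = 0; L = H^2 + D  [with H=0, D=2]  = 2.
Change = 18 − 2 = 16.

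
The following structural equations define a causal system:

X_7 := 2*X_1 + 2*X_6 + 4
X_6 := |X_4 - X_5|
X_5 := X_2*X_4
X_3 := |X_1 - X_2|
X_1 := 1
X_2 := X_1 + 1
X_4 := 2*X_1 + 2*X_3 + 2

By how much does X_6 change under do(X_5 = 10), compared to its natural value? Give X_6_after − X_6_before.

The intervention breaks the incoming arrows to X_5: X_5 := X_2*X_4 no longer applies, and X_5 = 10.
X_2 = X_1 + 1  [with X_1=1]  = 2
X_3 = |X_1 - X_2|  [with X_1=1, X_2=2]  = 1
X_4 = 2*X_1 + 2*X_3 + 2  [with X_1=1, X_3=1]  = 6
X_6 = |X_4 - X_5|  [with X_4=6, X_5=10]  = 4
Without intervention: X_2 = X_1 + 1  [with X_1=1]  = 2; X_3 = |X_1 - X_2|  [with X_1=1, X_2=2]  = 1; X_4 = 2*X_1 + 2*X_3 + 2  [with X_1=1, X_3=1]  = 6; X_5 = X_2*X_4  [with X_2=2, X_4=6]  = 12; X_6 = |X_4 - X_5|  [with X_4=6, X_5=12]  = 6.
Change = 4 − 6 = -2.

-2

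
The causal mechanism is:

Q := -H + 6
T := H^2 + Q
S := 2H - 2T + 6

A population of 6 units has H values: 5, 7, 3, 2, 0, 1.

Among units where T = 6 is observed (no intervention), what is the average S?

Conditioning on T=6 selects the 2 unit(s) with H ∈ {0, 1}. Their S values: -6, -4. Mean = -5.

-5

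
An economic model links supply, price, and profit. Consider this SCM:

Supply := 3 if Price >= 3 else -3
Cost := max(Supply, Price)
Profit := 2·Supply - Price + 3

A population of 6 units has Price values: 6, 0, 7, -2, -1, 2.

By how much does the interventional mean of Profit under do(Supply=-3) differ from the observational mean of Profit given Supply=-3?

do(Supply=-3) breaks Supply's dependence on Price. With Supply=-3 fixed, Profit across the units is -9, -3, -10, -1, -2, -5, mean -5.
E[Profit|Supply=-3] averages over only the 4 units with Supply=-3 (Price = 0, -2, -1, 2): Profit = -3, -1, -2, -5, mean -2.75.
Difference = -5 − (-2.75) = -2.25.

-2.25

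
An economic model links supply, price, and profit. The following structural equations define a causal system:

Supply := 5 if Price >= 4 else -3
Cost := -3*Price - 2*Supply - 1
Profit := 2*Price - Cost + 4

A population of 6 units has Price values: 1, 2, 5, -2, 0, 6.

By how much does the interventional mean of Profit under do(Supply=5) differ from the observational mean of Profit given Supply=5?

The intervention sets Supply=5 in all 6 units regardless of Price. Recomputing Profit per unit gives 20, 25, 40, 5, 15, 45; average 25.
Conditioning on Supply=5 selects the 2 unit(s) with Price ∈ {5, 6}. Their Profit values: 40, 45. Mean = 42.5.
Difference = 25 − 42.5 = -17.5.

-17.5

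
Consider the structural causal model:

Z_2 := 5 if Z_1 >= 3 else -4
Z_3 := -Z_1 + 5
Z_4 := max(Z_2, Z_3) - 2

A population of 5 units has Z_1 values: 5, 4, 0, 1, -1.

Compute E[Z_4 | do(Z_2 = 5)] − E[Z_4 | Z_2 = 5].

The intervention sets Z_2=5 in all 5 units regardless of Z_1. Recomputing Z_4 per unit gives 3, 3, 3, 3, 4; average 3.2.
Conditioning on Z_2=5 selects the 2 unit(s) with Z_1 ∈ {5, 4}. Their Z_4 values: 3, 3. Mean = 3.
Difference = 3.2 − 3 = 0.2.

0.2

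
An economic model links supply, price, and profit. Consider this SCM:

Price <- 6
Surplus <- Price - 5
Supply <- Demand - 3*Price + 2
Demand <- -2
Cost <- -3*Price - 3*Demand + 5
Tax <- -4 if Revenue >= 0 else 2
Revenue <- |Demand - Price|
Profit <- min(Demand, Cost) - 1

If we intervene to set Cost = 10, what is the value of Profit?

The intervention breaks the incoming arrows to Cost: Cost <- -3*Price - 3*Demand + 5 no longer applies, and Cost = 10.
Profit = min(Demand, Cost) - 1  [with Demand=-2, Cost=10]  = -3

-3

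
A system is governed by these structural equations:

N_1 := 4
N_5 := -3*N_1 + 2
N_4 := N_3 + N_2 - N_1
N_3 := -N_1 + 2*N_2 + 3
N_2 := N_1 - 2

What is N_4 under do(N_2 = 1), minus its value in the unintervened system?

-3

Under do(N_2=1), the mechanism N_2 := N_1 - 2 is discarded; N_2 is fixed at 1.
N_3 = -N_1 + 2*N_2 + 3  [with N_1=4, N_2=1]  = 1
N_4 = N_3 + N_2 - N_1  [with N_3=1, N_2=1, N_1=4]  = -2
Without intervention: N_2 = N_1 - 2  [with N_1=4]  = 2; N_3 = -N_1 + 2*N_2 + 3  [with N_1=4, N_2=2]  = 3; N_4 = N_3 + N_2 - N_1  [with N_3=3, N_2=2, N_1=4]  = 1.
Change = -2 − 1 = -3.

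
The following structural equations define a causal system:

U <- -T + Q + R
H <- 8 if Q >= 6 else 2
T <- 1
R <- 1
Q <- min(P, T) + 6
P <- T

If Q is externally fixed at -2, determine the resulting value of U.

-2

Intervening sets Q = -2 and removes its equation (Q <- min(P, T) + 6).
U = -T + Q + R  [with T=1, Q=-2, R=1]  = -2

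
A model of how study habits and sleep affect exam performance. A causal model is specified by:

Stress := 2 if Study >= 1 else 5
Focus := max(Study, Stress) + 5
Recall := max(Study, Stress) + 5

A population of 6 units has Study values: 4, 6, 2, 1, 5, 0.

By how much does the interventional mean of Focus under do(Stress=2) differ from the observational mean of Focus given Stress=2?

-0.3

do(Stress=2) breaks Stress's dependence on Study. With Stress=2 fixed, Focus across the units is 9, 11, 7, 7, 10, 7, mean 8.5.
Observing Stress=2 restricts to units where Stress's equation naturally yields 2: Study ∈ {4, 6, 2, 1, 5}. In that subpopulation Focus = 9, 11, 7, 7, 10, mean 8.8.
Difference = 8.5 − 8.8 = -0.3.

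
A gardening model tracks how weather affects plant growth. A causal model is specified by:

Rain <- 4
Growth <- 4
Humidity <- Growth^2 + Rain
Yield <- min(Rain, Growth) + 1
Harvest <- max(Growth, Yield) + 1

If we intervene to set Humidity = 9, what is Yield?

5

The intervention breaks the incoming arrows to Humidity: Humidity <- Growth^2 + Rain no longer applies, and Humidity = 9.
Yield is not downstream of the intervention, so its value is determined by the original equations.
Yield = min(Rain, Growth) + 1  [with Rain=4, Growth=4]  = 5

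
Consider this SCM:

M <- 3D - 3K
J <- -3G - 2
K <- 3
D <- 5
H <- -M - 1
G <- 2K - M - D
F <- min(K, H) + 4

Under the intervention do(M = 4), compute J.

The intervention breaks the incoming arrows to M: M <- 3D - 3K no longer applies, and M = 4.
G = 2K - M - D  [with K=3, M=4, D=5]  = -3
J = -3G - 2  [with G=-3]  = 7

7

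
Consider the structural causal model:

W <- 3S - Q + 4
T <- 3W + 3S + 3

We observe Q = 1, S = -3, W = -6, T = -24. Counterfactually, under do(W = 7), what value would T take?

The intervention breaks the incoming arrows to W: W <- 3S - Q + 4 no longer applies, and W = 7.
T = 3W + 3S + 3  [with W=7, S=-3]  = 15

15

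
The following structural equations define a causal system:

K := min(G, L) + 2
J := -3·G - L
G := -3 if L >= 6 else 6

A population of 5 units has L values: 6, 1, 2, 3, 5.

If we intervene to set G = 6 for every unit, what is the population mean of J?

-21.4

The intervention sets G=6 in all 5 units regardless of L. Recomputing J per unit gives -24, -19, -20, -21, -23; average -21.4.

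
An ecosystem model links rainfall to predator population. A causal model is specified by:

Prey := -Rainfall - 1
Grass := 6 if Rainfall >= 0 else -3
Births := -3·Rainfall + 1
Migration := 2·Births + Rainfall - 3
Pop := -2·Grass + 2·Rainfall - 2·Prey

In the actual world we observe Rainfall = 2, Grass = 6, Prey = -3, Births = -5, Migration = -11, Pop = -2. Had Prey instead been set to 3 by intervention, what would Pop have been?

The intervention breaks the incoming arrows to Prey: Prey := -Rainfall - 1 no longer applies, and Prey = 3.
Grass = 6 if Rainfall >= 0 else -3  [with Rainfall=2]  = 6
Pop = -2·Grass + 2·Rainfall - 2·Prey  [with Grass=6, Rainfall=2, Prey=3]  = -14

-14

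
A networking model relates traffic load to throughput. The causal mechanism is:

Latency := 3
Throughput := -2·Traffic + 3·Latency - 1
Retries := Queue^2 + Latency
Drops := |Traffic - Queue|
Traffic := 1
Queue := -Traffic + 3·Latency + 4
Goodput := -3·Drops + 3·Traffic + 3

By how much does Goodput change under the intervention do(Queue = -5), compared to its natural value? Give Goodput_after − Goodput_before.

15

The intervention breaks the incoming arrows to Queue: Queue := -Traffic + 3·Latency + 4 no longer applies, and Queue = -5.
Drops = |Traffic - Queue|  [with Traffic=1, Queue=-5]  = 6
Goodput = -3·Drops + 3·Traffic + 3  [with Drops=6, Traffic=1]  = -12
Without intervention: Queue = -Traffic + 3·Latency + 4  [with Traffic=1, Latency=3]  = 12; Drops = |Traffic - Queue|  [with Traffic=1, Queue=12]  = 11; Goodput = -3·Drops + 3·Traffic + 3  [with Drops=11, Traffic=1]  = -27.
Change = -12 − (-27) = 15.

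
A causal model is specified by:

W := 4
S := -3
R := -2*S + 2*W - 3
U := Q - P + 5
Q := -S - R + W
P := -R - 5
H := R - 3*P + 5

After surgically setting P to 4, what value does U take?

-3

The intervention breaks the incoming arrows to P: P := -R - 5 no longer applies, and P = 4.
R = -2*S + 2*W - 3  [with S=-3, W=4]  = 11
Q = -S - R + W  [with S=-3, R=11, W=4]  = -4
U = Q - P + 5  [with Q=-4, P=4]  = -3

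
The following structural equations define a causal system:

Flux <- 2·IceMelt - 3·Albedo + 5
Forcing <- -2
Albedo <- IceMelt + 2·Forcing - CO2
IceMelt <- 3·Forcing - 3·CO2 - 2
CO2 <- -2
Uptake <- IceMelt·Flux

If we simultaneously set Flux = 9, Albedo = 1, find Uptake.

-18

Setting Flux = 9, Albedo = 1 by intervention discards those variables' equations.
IceMelt = 3·Forcing - 3·CO2 - 2  [with Forcing=-2, CO2=-2]  = -2
Uptake = IceMelt·Flux  [with IceMelt=-2, Flux=9]  = -18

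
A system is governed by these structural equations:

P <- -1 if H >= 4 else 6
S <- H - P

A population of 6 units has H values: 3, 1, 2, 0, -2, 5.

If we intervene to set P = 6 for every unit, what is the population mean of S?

Under do(P=6), P's equation is replaced by P=6 for every unit. Per-unit S: -3, -5, -4, -6, -8, -1. Mean = -4.5.

-4.5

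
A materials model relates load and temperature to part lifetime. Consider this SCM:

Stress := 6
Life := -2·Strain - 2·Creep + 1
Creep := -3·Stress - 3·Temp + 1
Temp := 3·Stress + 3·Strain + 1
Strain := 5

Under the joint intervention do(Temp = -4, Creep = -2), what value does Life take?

Setting Temp = -4, Creep = -2 by intervention discards those variables' equations.
Life = -2·Strain - 2·Creep + 1  [with Strain=5, Creep=-2]  = -5

-5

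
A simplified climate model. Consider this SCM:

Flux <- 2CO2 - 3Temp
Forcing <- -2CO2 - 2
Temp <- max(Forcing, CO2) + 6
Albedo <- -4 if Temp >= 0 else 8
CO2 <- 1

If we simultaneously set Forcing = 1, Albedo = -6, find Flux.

-19

Setting Forcing = 1, Albedo = -6 by intervention discards those variables' equations.
Temp = max(Forcing, CO2) + 6  [with Forcing=1, CO2=1]  = 7
Flux = 2CO2 - 3Temp  [with CO2=1, Temp=7]  = -19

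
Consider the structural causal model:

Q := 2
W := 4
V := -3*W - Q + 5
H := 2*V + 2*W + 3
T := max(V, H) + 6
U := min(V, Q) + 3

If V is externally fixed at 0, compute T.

do(V=0) replaces the equation V := -3*W - Q + 5 with the constant V = 0.
H = 2*V + 2*W + 3  [with V=0, W=4]  = 11
T = max(V, H) + 6  [with V=0, H=11]  = 17

17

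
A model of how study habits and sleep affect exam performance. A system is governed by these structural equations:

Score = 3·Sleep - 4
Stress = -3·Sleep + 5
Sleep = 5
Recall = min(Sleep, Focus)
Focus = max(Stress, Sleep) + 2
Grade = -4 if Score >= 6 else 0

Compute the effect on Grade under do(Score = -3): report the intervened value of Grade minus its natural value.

Under do(Score=-3), the mechanism Score = 3·Sleep - 4 is discarded; Score is fixed at -3.
Grade = -4 if Score >= 6 else 0  [with Score=-3]  = 0
Without intervention: Score = 3·Sleep - 4  [with Sleep=5]  = 11; Grade = -4 if Score >= 6 else 0  [with Score=11]  = -4.
Change = 0 − (-4) = 4.

4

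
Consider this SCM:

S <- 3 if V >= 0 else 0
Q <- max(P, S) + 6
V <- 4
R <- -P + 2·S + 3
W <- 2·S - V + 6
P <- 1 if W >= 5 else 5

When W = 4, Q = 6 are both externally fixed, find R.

4

Setting W = 4, Q = 6 by intervention discards those variables' equations.
S = 3 if V >= 0 else 0  [with V=4]  = 3
P = 1 if W >= 5 else 5  [with W=4]  = 5
R = -P + 2·S + 3  [with P=5, S=3]  = 4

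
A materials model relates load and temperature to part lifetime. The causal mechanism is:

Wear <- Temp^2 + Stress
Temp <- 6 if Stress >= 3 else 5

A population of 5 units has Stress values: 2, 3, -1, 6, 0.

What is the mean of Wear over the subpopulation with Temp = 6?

Observing Temp=6 restricts to units where Temp's equation naturally yields 6: Stress ∈ {3, 6}. In that subpopulation Wear = 39, 42, mean 40.5.

40.5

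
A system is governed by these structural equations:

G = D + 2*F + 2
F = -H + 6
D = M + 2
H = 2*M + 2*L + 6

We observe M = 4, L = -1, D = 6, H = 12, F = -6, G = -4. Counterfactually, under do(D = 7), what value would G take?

-3

The intervention breaks the incoming arrows to D: D = M + 2 no longer applies, and D = 7.
H = 2*M + 2*L + 6  [with M=4, L=-1]  = 12
F = -H + 6  [with H=12]  = -6
G = D + 2*F + 2  [with D=7, F=-6]  = -3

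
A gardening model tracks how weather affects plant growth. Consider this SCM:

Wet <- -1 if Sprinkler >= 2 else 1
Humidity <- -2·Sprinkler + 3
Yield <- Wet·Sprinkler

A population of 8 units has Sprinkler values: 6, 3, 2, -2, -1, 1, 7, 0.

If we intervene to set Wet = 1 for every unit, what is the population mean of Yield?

The intervention sets Wet=1 in all 8 units regardless of Sprinkler. Recomputing Yield per unit gives 6, 3, 2, -2, -1, 1, 7, 0; average 2.

2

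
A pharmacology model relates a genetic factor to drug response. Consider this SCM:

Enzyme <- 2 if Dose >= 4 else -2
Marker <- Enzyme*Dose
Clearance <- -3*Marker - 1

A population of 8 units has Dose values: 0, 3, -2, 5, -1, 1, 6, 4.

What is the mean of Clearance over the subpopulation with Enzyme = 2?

-31

E[Clearance|Enzyme=2] averages over only the 3 units with Enzyme=2 (Dose = 5, 6, 4): Clearance = -31, -37, -25, mean -31.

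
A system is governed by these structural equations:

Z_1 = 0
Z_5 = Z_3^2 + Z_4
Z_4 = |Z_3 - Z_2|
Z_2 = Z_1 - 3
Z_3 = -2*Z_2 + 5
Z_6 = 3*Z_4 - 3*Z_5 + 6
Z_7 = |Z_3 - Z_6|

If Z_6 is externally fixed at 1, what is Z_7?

Intervening sets Z_6 = 1 and removes its equation (Z_6 = 3*Z_4 - 3*Z_5 + 6).
Z_2 = Z_1 - 3  [with Z_1=0]  = -3
Z_3 = -2*Z_2 + 5  [with Z_2=-3]  = 11
Z_7 = |Z_3 - Z_6|  [with Z_3=11, Z_6=1]  = 10

10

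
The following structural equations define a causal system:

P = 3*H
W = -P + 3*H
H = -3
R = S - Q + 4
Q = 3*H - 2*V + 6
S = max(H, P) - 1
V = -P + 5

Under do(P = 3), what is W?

-12

do(P=3) replaces the equation P = 3*H with the constant P = 3.
W = -P + 3*H  [with P=3, H=-3]  = -12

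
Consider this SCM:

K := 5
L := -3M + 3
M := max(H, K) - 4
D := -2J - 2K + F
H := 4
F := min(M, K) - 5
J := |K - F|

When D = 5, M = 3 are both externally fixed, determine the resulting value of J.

7

Under do(D = 5, M = 3), each intervened variable's structural equation is replaced by its fixed value.
F = min(M, K) - 5  [with M=3, K=5]  = -2
J = |K - F|  [with K=5, F=-2]  = 7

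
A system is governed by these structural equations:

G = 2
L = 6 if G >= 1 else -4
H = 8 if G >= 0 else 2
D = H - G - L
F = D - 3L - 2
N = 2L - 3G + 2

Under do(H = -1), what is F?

-29

do(H=-1) replaces the equation H = 8 if G >= 0 else 2 with the constant H = -1.
L = 6 if G >= 1 else -4  [with G=2]  = 6
D = H - G - L  [with H=-1, G=2, L=6]  = -9
F = D - 3L - 2  [with D=-9, L=6]  = -29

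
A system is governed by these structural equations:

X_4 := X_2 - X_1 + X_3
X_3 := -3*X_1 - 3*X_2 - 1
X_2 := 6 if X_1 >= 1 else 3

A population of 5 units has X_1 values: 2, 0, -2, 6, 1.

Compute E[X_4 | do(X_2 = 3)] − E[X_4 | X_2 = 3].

Under do(X_2=3), X_2's equation is replaced by X_2=3 for every unit. Per-unit X_4: -15, -7, 1, -31, -11. Mean = -12.6.
Conditioning on X_2=3 selects the 2 unit(s) with X_1 ∈ {0, -2}. Their X_4 values: -7, 1. Mean = -3.
Difference = -12.6 − (-3) = -9.6.

-9.6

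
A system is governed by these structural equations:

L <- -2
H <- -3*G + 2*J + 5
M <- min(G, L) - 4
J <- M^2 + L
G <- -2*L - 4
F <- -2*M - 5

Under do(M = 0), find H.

1

The intervention breaks the incoming arrows to M: M <- min(G, L) - 4 no longer applies, and M = 0.
G = -2*L - 4  [with L=-2]  = 0
J = M^2 + L  [with M=0, L=-2]  = -2
H = -3*G + 2*J + 5  [with G=0, J=-2]  = 1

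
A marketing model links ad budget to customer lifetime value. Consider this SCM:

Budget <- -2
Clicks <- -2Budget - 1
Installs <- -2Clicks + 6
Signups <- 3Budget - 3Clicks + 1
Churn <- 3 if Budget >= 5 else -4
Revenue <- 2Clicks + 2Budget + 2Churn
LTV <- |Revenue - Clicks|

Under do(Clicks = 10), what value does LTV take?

Under do(Clicks=10), the mechanism Clicks <- -2Budget - 1 is discarded; Clicks is fixed at 10.
Churn = 3 if Budget >= 5 else -4  [with Budget=-2]  = -4
Revenue = 2Clicks + 2Budget + 2Churn  [with Clicks=10, Budget=-2, Churn=-4]  = 8
LTV = |Revenue - Clicks|  [with Revenue=8, Clicks=10]  = 2

2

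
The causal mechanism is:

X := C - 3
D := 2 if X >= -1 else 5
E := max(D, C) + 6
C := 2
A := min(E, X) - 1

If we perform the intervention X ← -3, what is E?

11

Under do(X=-3), the mechanism X := C - 3 is discarded; X is fixed at -3.
D = 2 if X >= -1 else 5  [with X=-3]  = 5
E = max(D, C) + 6  [with D=5, C=2]  = 11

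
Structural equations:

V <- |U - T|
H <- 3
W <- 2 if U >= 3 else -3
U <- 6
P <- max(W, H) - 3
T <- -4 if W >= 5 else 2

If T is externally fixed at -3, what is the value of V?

The intervention breaks the incoming arrows to T: T <- -4 if W >= 5 else 2 no longer applies, and T = -3.
V = |U - T|  [with U=6, T=-3]  = 9

9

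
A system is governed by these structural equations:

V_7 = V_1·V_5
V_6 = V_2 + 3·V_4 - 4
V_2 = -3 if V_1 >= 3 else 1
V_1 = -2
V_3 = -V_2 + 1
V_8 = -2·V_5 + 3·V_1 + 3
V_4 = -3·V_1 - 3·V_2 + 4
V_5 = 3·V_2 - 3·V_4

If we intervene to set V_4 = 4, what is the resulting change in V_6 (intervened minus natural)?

-9

Under do(V_4=4), the mechanism V_4 = -3·V_1 - 3·V_2 + 4 is discarded; V_4 is fixed at 4.
V_2 = -3 if V_1 >= 3 else 1  [with V_1=-2]  = 1
V_6 = V_2 + 3·V_4 - 4  [with V_2=1, V_4=4]  = 9
Without intervention: V_2 = -3 if V_1 >= 3 else 1  [with V_1=-2]  = 1; V_4 = -3·V_1 - 3·V_2 + 4  [with V_1=-2, V_2=1]  = 7; V_6 = V_2 + 3·V_4 - 4  [with V_2=1, V_4=7]  = 18.
Change = 9 − 18 = -9.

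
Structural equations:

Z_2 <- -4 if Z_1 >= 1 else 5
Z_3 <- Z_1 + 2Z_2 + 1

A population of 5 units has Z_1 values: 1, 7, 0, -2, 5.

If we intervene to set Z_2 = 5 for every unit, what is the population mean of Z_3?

do(Z_2=5) breaks Z_2's dependence on Z_1. With Z_2=5 fixed, Z_3 across the units is 12, 18, 11, 9, 16, mean 13.2.

13.2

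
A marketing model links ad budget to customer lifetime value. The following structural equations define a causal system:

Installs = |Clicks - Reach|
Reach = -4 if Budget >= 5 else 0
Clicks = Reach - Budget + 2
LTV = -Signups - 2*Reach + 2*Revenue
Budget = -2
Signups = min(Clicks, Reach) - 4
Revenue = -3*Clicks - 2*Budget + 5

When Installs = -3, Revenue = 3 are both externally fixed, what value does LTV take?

Setting Installs = -3, Revenue = 3 by intervention discards those variables' equations.
Reach = -4 if Budget >= 5 else 0  [with Budget=-2]  = 0
Clicks = Reach - Budget + 2  [with Reach=0, Budget=-2]  = 4
Signups = min(Clicks, Reach) - 4  [with Clicks=4, Reach=0]  = -4
LTV = -Signups - 2*Reach + 2*Revenue  [with Signups=-4, Reach=0, Revenue=3]  = 10

10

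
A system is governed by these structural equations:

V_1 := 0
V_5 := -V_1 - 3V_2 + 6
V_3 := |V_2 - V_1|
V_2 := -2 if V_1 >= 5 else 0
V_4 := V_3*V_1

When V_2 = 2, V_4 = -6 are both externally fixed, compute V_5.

0

Setting V_2 = 2, V_4 = -6 by intervention discards those variables' equations.
V_5 = -V_1 - 3V_2 + 6  [with V_1=0, V_2=2]  = 0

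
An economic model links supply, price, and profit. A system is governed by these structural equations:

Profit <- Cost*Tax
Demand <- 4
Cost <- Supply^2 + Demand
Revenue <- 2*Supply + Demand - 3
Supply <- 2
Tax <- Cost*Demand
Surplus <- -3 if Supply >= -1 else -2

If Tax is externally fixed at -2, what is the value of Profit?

The intervention breaks the incoming arrows to Tax: Tax <- Cost*Demand no longer applies, and Tax = -2.
Cost = Supply^2 + Demand  [with Supply=2, Demand=4]  = 8
Profit = Cost*Tax  [with Cost=8, Tax=-2]  = -16

-16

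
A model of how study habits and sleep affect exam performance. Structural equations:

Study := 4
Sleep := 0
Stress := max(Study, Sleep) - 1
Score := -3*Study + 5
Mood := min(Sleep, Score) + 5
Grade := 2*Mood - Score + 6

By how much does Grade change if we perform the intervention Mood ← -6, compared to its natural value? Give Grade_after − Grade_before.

-8

The intervention breaks the incoming arrows to Mood: Mood := min(Sleep, Score) + 5 no longer applies, and Mood = -6.
Score = -3*Study + 5  [with Study=4]  = -7
Grade = 2*Mood - Score + 6  [with Mood=-6, Score=-7]  = 1
Without intervention: Score = -3*Study + 5  [with Study=4]  = -7; Mood = min(Sleep, Score) + 5  [with Sleep=0, Score=-7]  = -2; Grade = 2*Mood - Score + 6  [with Mood=-2, Score=-7]  = 9.
Change = 1 − 9 = -8.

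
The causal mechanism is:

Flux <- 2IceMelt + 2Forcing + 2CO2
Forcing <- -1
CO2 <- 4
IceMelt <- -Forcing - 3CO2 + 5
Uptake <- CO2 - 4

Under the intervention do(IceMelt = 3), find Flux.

12

The intervention breaks the incoming arrows to IceMelt: IceMelt <- -Forcing - 3CO2 + 5 no longer applies, and IceMelt = 3.
Flux = 2IceMelt + 2Forcing + 2CO2  [with IceMelt=3, Forcing=-1, CO2=4]  = 12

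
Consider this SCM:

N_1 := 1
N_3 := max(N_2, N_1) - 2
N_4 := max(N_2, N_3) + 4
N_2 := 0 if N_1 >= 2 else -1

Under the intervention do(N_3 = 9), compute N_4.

13

The intervention breaks the incoming arrows to N_3: N_3 := max(N_2, N_1) - 2 no longer applies, and N_3 = 9.
N_2 = 0 if N_1 >= 2 else -1  [with N_1=1]  = -1
N_4 = max(N_2, N_3) + 4  [with N_2=-1, N_3=9]  = 13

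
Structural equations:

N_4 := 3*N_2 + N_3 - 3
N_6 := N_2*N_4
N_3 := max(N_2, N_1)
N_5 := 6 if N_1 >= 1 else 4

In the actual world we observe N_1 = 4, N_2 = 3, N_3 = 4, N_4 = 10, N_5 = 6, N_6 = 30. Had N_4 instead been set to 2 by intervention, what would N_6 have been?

Under do(N_4=2), the mechanism N_4 := 3*N_2 + N_3 - 3 is discarded; N_4 is fixed at 2.
N_6 = N_2*N_4  [with N_2=3, N_4=2]  = 6

6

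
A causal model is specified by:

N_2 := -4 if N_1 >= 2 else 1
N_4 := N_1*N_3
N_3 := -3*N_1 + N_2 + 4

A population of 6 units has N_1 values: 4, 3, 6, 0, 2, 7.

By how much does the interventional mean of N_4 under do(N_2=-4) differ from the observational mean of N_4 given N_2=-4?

The intervention sets N_2=-4 in all 6 units regardless of N_1. Recomputing N_4 per unit gives -48, -27, -108, 0, -12, -147; average -57.
Conditioning on N_2=-4 selects the 5 unit(s) with N_1 ∈ {4, 3, 6, 2, 7}. Their N_4 values: -48, -27, -108, -12, -147. Mean = -68.4.
Difference = -57 − (-68.4) = 11.4.

11.4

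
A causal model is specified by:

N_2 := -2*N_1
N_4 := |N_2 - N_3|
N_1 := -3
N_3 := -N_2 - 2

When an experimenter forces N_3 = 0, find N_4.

The intervention breaks the incoming arrows to N_3: N_3 := -N_2 - 2 no longer applies, and N_3 = 0.
N_2 = -2*N_1  [with N_1=-3]  = 6
N_4 = |N_2 - N_3|  [with N_2=6, N_3=0]  = 6

6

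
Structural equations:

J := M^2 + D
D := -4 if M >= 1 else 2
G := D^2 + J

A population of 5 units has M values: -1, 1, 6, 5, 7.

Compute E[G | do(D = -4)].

34.4

Every unit gets D=-4 under the intervention. G values become 13, 13, 48, 37, 61; E[G|do(D=-4)] = 34.4.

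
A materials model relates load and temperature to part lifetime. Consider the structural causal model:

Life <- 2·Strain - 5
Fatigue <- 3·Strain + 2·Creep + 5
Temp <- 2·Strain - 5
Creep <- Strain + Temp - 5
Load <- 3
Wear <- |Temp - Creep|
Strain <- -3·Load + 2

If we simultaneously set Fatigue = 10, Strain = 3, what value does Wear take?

The joint intervention fixes Fatigue = 10, Strain = 3, removing each variable's own equation.
Temp = 2·Strain - 5  [with Strain=3]  = 1
Creep = Strain + Temp - 5  [with Strain=3, Temp=1]  = -1
Wear = |Temp - Creep|  [with Temp=1, Creep=-1]  = 2

2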